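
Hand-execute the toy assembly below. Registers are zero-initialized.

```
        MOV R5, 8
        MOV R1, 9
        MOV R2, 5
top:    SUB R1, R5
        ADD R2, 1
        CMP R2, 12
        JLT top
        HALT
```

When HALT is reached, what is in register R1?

R5=8
R1=9
R2=5
R1=9-8=1
R2=5+1=6
CMP R2, 12  (cmp 6,12)
JLT top: taken
R1=1-8=-7
R2=6+1=7
CMP R2, 12  (cmp 7,12)
JLT top: taken
R1=(-7)-8=-15
R2=7+1=8
CMP R2, 12  (cmp 8,12)
JLT top: taken
R1=(-15)-8=-23
R2=8+1=9
CMP R2, 12  (cmp 9,12)
JLT top: taken
R1=(-23)-8=-31
R2=9+1=10
CMP R2, 12  (cmp 10,12)
JLT top: taken
R1=(-31)-8=-39
R2=10+1=11
CMP R2, 12  (cmp 11,12)
JLT top: taken
R1=(-39)-8=-47
R2=11+1=12
CMP R2, 12  (cmp 12,12)
JLT top: not taken
halt.

-47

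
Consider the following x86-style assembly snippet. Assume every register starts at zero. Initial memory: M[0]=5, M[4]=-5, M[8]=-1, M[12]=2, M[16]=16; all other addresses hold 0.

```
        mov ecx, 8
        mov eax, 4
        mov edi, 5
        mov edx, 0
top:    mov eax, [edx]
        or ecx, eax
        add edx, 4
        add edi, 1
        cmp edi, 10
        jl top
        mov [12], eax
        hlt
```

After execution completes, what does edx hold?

after mov ecx, 8: ecx=8
after mov eax, 4: eax=4
after mov edi, 5: edi=5
after mov edx, 0: edx=0
after mov eax, [edx]: eax=M[0]=5
after or ecx, eax: ecx=8|5=13
after add edx, 4: edx=0+4=4
after add edi, 1: edi=5+1=6
cmp edi, 10  (cmp 6,10)
jl top: taken
after mov eax, [edx]: eax=M[4]=-5
after or ecx, eax: ecx=13|(-5)=-1
after add edx, 4: edx=4+4=8
after add edi, 1: edi=6+1=7
cmp edi, 10  (cmp 7,10)
jl top: taken
after mov eax, [edx]: eax=M[8]=-1
after or ecx, eax: ecx=(-1)|(-1)=-1
after add edx, 4: edx=8+4=12
after add edi, 1: edi=7+1=8
cmp edi, 10  (cmp 8,10)
jl top: taken
after mov eax, [edx]: eax=M[12]=2
after or ecx, eax: ecx=(-1)|2=-1
after add edx, 4: edx=12+4=16
after add edi, 1: edi=8+1=9
cmp edi, 10  (cmp 9,10)
jl top: taken
after mov eax, [edx]: eax=M[16]=16
after or ecx, eax: ecx=(-1)|16=-1
after add edx, 4: edx=16+4=20
after add edi, 1: edi=9+1=10
cmp edi, 10  (cmp 10,10)
jl top: not taken
mov [12], eax → M[12]=16
halt.

20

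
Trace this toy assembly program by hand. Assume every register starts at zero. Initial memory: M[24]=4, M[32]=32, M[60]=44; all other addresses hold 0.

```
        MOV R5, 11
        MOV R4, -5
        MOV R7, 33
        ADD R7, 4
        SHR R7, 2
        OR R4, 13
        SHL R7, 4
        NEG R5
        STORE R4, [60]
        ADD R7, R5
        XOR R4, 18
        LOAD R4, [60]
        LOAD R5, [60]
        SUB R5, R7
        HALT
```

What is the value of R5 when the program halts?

-134

after MOV R5, 11: R5=11
after MOV R4, -5: R4=-5
after MOV R7, 33: R7=33
after ADD R7, 4: R7=33+4=37
after SHR R7, 2: R7=37>>2=9
after OR R4, 13: R4=(-5)|13=-1
after SHL R7, 4: R7=9<<4=144
after NEG R5: R5=-(11)=-11
STORE R4, [60] → M[60]=-1
after ADD R7, R5: R7=144+(-11)=133
after XOR R4, 18: R4=(-1)^18=-19
after LOAD R4, [60]: R4=M[60]=-1
after LOAD R5, [60]: R5=M[60]=-1
after SUB R5, R7: R5=(-1)-133=-134
halt.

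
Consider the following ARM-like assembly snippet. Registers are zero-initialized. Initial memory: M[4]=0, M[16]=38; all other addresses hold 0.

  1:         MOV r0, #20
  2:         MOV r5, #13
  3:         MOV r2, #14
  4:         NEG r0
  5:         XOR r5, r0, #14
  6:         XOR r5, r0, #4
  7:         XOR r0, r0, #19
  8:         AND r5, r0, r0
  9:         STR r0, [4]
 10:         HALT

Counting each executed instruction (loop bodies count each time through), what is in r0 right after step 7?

after MOV r0, #20: r0=20
after MOV r5, #13: r5=13
after MOV r2, #14: r2=14
after NEG r0: r0=-(20)=-20
after XOR r5, r0, #14: r5=(-20)^14=-30
after XOR r5, r0, #4: r5=(-20)^4=-24
after XOR r0, r0, #19: r0=(-20)^19=-1
After step 7: r0 = -1.

-1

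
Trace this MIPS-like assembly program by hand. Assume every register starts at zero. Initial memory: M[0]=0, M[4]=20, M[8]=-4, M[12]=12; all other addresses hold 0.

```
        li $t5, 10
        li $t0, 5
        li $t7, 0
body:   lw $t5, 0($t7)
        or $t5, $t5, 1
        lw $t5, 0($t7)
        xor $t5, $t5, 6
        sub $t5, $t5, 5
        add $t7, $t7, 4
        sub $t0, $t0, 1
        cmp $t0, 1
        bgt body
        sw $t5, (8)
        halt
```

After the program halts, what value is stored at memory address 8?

li $t5, 10 → $t5=10
li $t0, 5 → $t0=5
li $t7, 0 → $t7=0
lw $t5, 0($t7) → $t5=M[0]=0
or $t5, $t5, 1 → $t5=0|1=1
lw $t5, 0($t7) → $t5=M[0]=0
xor $t5, $t5, 6 → $t5=0^6=6
sub $t5, $t5, 5 → $t5=6-5=1
add $t7, $t7, 4 → $t7=0+4=4
sub $t0, $t0, 1 → $t0=5-1=4
cmp $t0, 1  (cmp 4,1)
bgt body: taken
lw $t5, 0($t7) → $t5=M[4]=20
or $t5, $t5, 1 → $t5=20|1=21
lw $t5, 0($t7) → $t5=M[4]=20
xor $t5, $t5, 6 → $t5=20^6=18
sub $t5, $t5, 5 → $t5=18-5=13
add $t7, $t7, 4 → $t7=4+4=8
sub $t0, $t0, 1 → $t0=4-1=3
cmp $t0, 1  (cmp 3,1)
bgt body: taken
lw $t5, 0($t7) → $t5=M[8]=-4
or $t5, $t5, 1 → $t5=(-4)|1=-3
lw $t5, 0($t7) → $t5=M[8]=-4
xor $t5, $t5, 6 → $t5=(-4)^6=-6
sub $t5, $t5, 5 → $t5=(-6)-5=-11
add $t7, $t7, 4 → $t7=8+4=12
sub $t0, $t0, 1 → $t0=3-1=2
cmp $t0, 1  (cmp 2,1)
bgt body: taken
lw $t5, 0($t7) → $t5=M[12]=12
or $t5, $t5, 1 → $t5=12|1=13
lw $t5, 0($t7) → $t5=M[12]=12
xor $t5, $t5, 6 → $t5=12^6=10
sub $t5, $t5, 5 → $t5=10-5=5
add $t7, $t7, 4 → $t7=12+4=16
sub $t0, $t0, 1 → $t0=2-1=1
cmp $t0, 1  (cmp 1,1)
bgt body: not taken
sw $t5, (8) → M[8]=5
halt.

5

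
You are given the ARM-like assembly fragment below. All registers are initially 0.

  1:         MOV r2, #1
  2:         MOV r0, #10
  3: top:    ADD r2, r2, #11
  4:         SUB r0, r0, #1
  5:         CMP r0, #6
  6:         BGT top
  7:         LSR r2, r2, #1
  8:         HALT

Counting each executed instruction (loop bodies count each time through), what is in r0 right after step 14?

7

after MOV r2, #1: r2=1
after MOV r0, #10: r0=10
after ADD r2, r2, #11: r2=1+11=12
after SUB r0, r0, #1: r0=10-1=9
CMP r0, #6  (cmp 9,6)
BGT top: taken
after ADD r2, r2, #11: r2=12+11=23
after SUB r0, r0, #1: r0=9-1=8
CMP r0, #6  (cmp 8,6)
BGT top: taken
after ADD r2, r2, #11: r2=23+11=34
after SUB r0, r0, #1: r0=8-1=7
CMP r0, #6  (cmp 7,6)
BGT top: taken
After step 14: r0 = 7.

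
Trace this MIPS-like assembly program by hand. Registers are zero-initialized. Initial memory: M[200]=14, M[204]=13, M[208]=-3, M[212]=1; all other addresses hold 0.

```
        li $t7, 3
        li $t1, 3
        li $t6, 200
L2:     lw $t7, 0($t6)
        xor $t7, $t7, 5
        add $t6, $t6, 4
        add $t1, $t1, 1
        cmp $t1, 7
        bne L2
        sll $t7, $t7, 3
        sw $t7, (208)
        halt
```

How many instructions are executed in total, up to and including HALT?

$t7=3
$t1=3
$t6=200
$t7=M[200]=14
$t7=14^5=11
$t6=200+4=204
$t1=3+1=4
cmp $t1, 7  (cmp 4,7)
bne L2: taken
$t7=M[204]=13
$t7=13^5=8
$t6=204+4=208
$t1=4+1=5
cmp $t1, 7  (cmp 5,7)
bne L2: taken
$t7=M[208]=-3
$t7=(-3)^5=-8
$t6=208+4=212
$t1=5+1=6
cmp $t1, 7  (cmp 6,7)
bne L2: taken
$t7=M[212]=1
$t7=1^5=4
$t6=212+4=216
$t1=6+1=7
cmp $t1, 7  (cmp 7,7)
bne L2: not taken
$t7=4<<3=32
sw $t7, (208) → M[208]=32
halt.
Total executed instructions: 30.

30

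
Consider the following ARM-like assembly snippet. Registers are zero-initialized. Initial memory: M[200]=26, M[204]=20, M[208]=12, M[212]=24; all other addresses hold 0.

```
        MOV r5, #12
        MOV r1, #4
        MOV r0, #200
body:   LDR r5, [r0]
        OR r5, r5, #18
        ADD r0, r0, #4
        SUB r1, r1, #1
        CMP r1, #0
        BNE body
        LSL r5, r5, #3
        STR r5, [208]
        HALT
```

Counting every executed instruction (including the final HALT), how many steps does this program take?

MOV r5, #12 → r5=12
MOV r1, #4 → r1=4
MOV r0, #200 → r0=200
LDR r5, [r0] → r5=M[200]=26
OR r5, r5, #18 → r5=26|18=26
ADD r0, r0, #4 → r0=200+4=204
SUB r1, r1, #1 → r1=4-1=3
CMP r1, #0  (cmp 3,0)
BNE body: taken
LDR r5, [r0] → r5=M[204]=20
OR r5, r5, #18 → r5=20|18=22
ADD r0, r0, #4 → r0=204+4=208
SUB r1, r1, #1 → r1=3-1=2
CMP r1, #0  (cmp 2,0)
BNE body: taken
LDR r5, [r0] → r5=M[208]=12
OR r5, r5, #18 → r5=12|18=30
ADD r0, r0, #4 → r0=208+4=212
SUB r1, r1, #1 → r1=2-1=1
CMP r1, #0  (cmp 1,0)
BNE body: taken
LDR r5, [r0] → r5=M[212]=24
OR r5, r5, #18 → r5=24|18=26
ADD r0, r0, #4 → r0=212+4=216
SUB r1, r1, #1 → r1=1-1=0
CMP r1, #0  (cmp 0,0)
BNE body: not taken
LSL r5, r5, #3 → r5=26<<3=208
STR r5, [208] → M[208]=208
halt.
Total executed instructions: 30.

30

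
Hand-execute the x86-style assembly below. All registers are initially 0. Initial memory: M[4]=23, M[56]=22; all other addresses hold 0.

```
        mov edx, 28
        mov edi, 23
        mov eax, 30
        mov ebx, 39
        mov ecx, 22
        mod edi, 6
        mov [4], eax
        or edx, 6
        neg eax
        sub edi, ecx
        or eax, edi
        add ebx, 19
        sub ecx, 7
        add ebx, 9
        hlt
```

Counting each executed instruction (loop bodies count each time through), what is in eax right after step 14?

edx=28
edi=23
eax=30
ebx=39
ecx=22
edi=23%6=5
mov [4], eax → M[4]=30
edx=28|6=30
eax=-(30)=-30
edi=5-22=-17
eax=(-30)|(-17)=-17
ebx=39+19=58
ecx=22-7=15
ebx=58+9=67
After step 14: eax = -17.

-17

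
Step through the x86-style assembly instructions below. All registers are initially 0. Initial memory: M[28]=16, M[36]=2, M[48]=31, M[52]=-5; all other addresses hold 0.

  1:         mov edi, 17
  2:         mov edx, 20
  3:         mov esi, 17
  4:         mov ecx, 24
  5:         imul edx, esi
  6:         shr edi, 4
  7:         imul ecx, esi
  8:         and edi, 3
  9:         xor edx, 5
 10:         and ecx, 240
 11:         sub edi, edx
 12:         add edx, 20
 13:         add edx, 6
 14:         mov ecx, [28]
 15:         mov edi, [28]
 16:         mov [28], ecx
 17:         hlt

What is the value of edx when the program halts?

363

edi=17
edx=20
esi=17
ecx=24
edx=20*17=340
edi=17>>4=1
ecx=24*17=408
edi=1&3=1
edx=340^5=337
ecx=408&240=144
edi=1-337=-336
edx=337+20=357
edx=357+6=363
ecx=M[28]=16
edi=M[28]=16
mov [28], ecx → M[28]=16
halt.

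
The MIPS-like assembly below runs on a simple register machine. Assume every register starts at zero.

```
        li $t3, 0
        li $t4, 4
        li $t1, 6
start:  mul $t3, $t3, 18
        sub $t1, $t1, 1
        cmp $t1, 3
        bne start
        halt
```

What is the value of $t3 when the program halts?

$t3=0
$t4=4
$t1=6
$t3=0*18=0
$t1=6-1=5
cmp $t1, 3  (cmp 5,3)
bne start: taken
$t3=0*18=0
$t1=5-1=4
cmp $t1, 3  (cmp 4,3)
bne start: taken
$t3=0*18=0
$t1=4-1=3
cmp $t1, 3  (cmp 3,3)
bne start: not taken
halt.

0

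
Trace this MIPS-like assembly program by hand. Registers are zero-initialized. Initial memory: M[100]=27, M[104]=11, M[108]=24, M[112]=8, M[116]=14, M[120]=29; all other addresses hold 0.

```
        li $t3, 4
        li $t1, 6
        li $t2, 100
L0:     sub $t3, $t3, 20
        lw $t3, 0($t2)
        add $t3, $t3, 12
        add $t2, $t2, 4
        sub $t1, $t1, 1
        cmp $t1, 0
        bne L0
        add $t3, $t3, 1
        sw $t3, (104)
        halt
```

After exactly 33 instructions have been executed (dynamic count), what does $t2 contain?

after li $t3, 4: $t3=4
after li $t1, 6: $t1=6
after li $t2, 100: $t2=100
after sub $t3, $t3, 20: $t3=4-20=-16
after lw $t3, 0($t2): $t3=M[100]=27
after add $t3, $t3, 12: $t3=27+12=39
after add $t2, $t2, 4: $t2=100+4=104
after sub $t1, $t1, 1: $t1=6-1=5
cmp $t1, 0  (cmp 5,0)
bne L0: taken
after sub $t3, $t3, 20: $t3=39-20=19
after lw $t3, 0($t2): $t3=M[104]=11
after add $t3, $t3, 12: $t3=11+12=23
after add $t2, $t2, 4: $t2=104+4=108
after sub $t1, $t1, 1: $t1=5-1=4
cmp $t1, 0  (cmp 4,0)
bne L0: taken
after sub $t3, $t3, 20: $t3=23-20=3
after lw $t3, 0($t2): $t3=M[108]=24
after add $t3, $t3, 12: $t3=24+12=36
after add $t2, $t2, 4: $t2=108+4=112
after sub $t1, $t1, 1: $t1=4-1=3
cmp $t1, 0  (cmp 3,0)
bne L0: taken
after sub $t3, $t3, 20: $t3=36-20=16
after lw $t3, 0($t2): $t3=M[112]=8
after add $t3, $t3, 12: $t3=8+12=20
after add $t2, $t2, 4: $t2=112+4=116
after sub $t1, $t1, 1: $t1=3-1=2
cmp $t1, 0  (cmp 2,0)
bne L0: taken
after sub $t3, $t3, 20: $t3=20-20=0
after lw $t3, 0($t2): $t3=M[116]=14
After step 33: $t2 = 116.

116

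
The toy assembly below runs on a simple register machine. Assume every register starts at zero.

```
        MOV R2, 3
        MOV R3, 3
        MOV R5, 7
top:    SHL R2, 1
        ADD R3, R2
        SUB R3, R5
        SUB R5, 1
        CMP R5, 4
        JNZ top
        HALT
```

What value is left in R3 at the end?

R2=3
R3=3
R5=7
R2=3<<1=6
R3=3+6=9
R3=9-7=2
R5=7-1=6
CMP R5, 4  (cmp 6,4)
JNZ top: taken
R2=6<<1=12
R3=2+12=14
R3=14-6=8
R5=6-1=5
CMP R5, 4  (cmp 5,4)
JNZ top: taken
R2=12<<1=24
R3=8+24=32
R3=32-5=27
R5=5-1=4
CMP R5, 4  (cmp 4,4)
JNZ top: not taken
halt.

27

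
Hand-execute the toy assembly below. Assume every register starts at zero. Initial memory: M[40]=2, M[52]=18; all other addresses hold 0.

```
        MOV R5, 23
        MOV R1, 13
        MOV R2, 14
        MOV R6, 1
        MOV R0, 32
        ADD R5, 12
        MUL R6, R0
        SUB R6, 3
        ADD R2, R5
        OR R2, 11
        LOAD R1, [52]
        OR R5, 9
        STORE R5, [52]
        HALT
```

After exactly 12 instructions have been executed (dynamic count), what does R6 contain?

29

R5=23
R1=13
R2=14
R6=1
R0=32
R5=23+12=35
R6=1*32=32
R6=32-3=29
R2=14+35=49
R2=49|11=59
R1=M[52]=18
R5=35|9=43
After step 12: R6 = 29.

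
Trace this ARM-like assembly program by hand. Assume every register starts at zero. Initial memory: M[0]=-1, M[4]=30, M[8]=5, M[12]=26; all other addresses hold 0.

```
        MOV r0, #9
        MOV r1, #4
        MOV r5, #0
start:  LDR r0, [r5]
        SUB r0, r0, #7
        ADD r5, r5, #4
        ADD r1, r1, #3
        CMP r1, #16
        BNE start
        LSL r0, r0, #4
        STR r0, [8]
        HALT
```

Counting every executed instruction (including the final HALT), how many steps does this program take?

30

r0=9
r1=4
r5=0
r0=M[0]=-1
r0=(-1)-7=-8
r5=0+4=4
r1=4+3=7
CMP r1, #16  (cmp 7,16)
BNE start: taken
r0=M[4]=30
r0=30-7=23
r5=4+4=8
r1=7+3=10
CMP r1, #16  (cmp 10,16)
BNE start: taken
r0=M[8]=5
r0=5-7=-2
r5=8+4=12
r1=10+3=13
CMP r1, #16  (cmp 13,16)
BNE start: taken
r0=M[12]=26
r0=26-7=19
r5=12+4=16
r1=13+3=16
CMP r1, #16  (cmp 16,16)
BNE start: not taken
r0=19<<4=304
STR r0, [8] → M[8]=304
halt.
Total executed instructions: 30.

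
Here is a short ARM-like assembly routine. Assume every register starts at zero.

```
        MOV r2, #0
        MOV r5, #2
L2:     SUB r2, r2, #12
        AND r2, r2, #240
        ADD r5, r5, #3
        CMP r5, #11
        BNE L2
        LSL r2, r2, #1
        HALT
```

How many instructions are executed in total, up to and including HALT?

r2=0
r5=2
r2=0-12=-12
r2=(-12)&240=240
r5=2+3=5
CMP r5, #11  (cmp 5,11)
BNE L2: taken
r2=240-12=228
r2=228&240=224
r5=5+3=8
CMP r5, #11  (cmp 8,11)
BNE L2: taken
r2=224-12=212
r2=212&240=208
r5=8+3=11
CMP r5, #11  (cmp 11,11)
BNE L2: not taken
r2=208<<1=416
halt.
Total executed instructions: 19.

19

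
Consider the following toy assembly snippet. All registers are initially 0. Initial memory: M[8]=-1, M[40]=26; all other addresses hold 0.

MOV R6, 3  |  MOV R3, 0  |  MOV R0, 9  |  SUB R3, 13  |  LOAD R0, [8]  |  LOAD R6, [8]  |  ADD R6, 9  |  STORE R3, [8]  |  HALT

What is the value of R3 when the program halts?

-13

after MOV R6, 3: R6=3
after MOV R3, 0: R3=0
after MOV R0, 9: R0=9
after SUB R3, 13: R3=0-13=-13
after LOAD R0, [8]: R0=M[8]=-1
after LOAD R6, [8]: R6=M[8]=-1
after ADD R6, 9: R6=(-1)+9=8
STORE R3, [8] → M[8]=-13
halt.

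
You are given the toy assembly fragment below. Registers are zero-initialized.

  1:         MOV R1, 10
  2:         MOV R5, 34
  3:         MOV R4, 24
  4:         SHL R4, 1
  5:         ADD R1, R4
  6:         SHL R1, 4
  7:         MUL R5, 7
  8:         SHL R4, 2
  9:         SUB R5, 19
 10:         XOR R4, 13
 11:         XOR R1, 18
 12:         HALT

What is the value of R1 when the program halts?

946

MOV R1, 10 → R1=10
MOV R5, 34 → R5=34
MOV R4, 24 → R4=24
SHL R4, 1 → R4=24<<1=48
ADD R1, R4 → R1=10+48=58
SHL R1, 4 → R1=58<<4=928
MUL R5, 7 → R5=34*7=238
SHL R4, 2 → R4=48<<2=192
SUB R5, 19 → R5=238-19=219
XOR R4, 13 → R4=192^13=205
XOR R1, 18 → R1=928^18=946
halt.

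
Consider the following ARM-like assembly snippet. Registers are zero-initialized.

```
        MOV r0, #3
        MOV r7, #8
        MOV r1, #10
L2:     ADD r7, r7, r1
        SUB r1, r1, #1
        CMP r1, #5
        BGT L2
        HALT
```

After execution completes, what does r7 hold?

r0=3
r7=8
r1=10
r7=8+10=18
r1=10-1=9
CMP r1, #5  (cmp 9,5)
BGT L2: taken
r7=18+9=27
r1=9-1=8
CMP r1, #5  (cmp 8,5)
BGT L2: taken
r7=27+8=35
r1=8-1=7
CMP r1, #5  (cmp 7,5)
BGT L2: taken
r7=35+7=42
r1=7-1=6
CMP r1, #5  (cmp 6,5)
BGT L2: taken
r7=42+6=48
r1=6-1=5
CMP r1, #5  (cmp 5,5)
BGT L2: not taken
halt.

48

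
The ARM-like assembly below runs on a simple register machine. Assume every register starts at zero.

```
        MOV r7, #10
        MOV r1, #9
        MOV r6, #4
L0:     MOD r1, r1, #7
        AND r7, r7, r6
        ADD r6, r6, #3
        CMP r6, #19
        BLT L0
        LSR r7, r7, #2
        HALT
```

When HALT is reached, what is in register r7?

0

MOV r7, #10 → r7=10
MOV r1, #9 → r1=9
MOV r6, #4 → r6=4
MOD r1, r1, #7 → r1=9%7=2
AND r7, r7, r6 → r7=10&4=0
ADD r6, r6, #3 → r6=4+3=7
CMP r6, #19  (cmp 7,19)
BLT L0: taken
MOD r1, r1, #7 → r1=2%7=2
AND r7, r7, r6 → r7=0&7=0
ADD r6, r6, #3 → r6=7+3=10
CMP r6, #19  (cmp 10,19)
BLT L0: taken
MOD r1, r1, #7 → r1=2%7=2
AND r7, r7, r6 → r7=0&10=0
ADD r6, r6, #3 → r6=10+3=13
CMP r6, #19  (cmp 13,19)
BLT L0: taken
MOD r1, r1, #7 → r1=2%7=2
AND r7, r7, r6 → r7=0&13=0
ADD r6, r6, #3 → r6=13+3=16
CMP r6, #19  (cmp 16,19)
BLT L0: taken
MOD r1, r1, #7 → r1=2%7=2
AND r7, r7, r6 → r7=0&16=0
ADD r6, r6, #3 → r6=16+3=19
CMP r6, #19  (cmp 19,19)
BLT L0: not taken
LSR r7, r7, #2 → r7=0>>2=0
halt.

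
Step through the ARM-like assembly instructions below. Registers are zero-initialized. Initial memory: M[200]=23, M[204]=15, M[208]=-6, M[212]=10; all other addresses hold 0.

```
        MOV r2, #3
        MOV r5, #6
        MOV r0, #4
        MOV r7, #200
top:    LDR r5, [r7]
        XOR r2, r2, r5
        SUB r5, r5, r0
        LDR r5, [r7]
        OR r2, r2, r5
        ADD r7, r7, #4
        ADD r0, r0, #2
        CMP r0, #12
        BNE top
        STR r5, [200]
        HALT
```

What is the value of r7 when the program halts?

216

MOV r2, #3 → r2=3
MOV r5, #6 → r5=6
MOV r0, #4 → r0=4
MOV r7, #200 → r7=200
LDR r5, [r7] → r5=M[200]=23
XOR r2, r2, r5 → r2=3^23=20
SUB r5, r5, r0 → r5=23-4=19
LDR r5, [r7] → r5=M[200]=23
OR r2, r2, r5 → r2=20|23=23
ADD r7, r7, #4 → r7=200+4=204
ADD r0, r0, #2 → r0=4+2=6
CMP r0, #12  (cmp 6,12)
BNE top: taken
LDR r5, [r7] → r5=M[204]=15
XOR r2, r2, r5 → r2=23^15=24
SUB r5, r5, r0 → r5=15-6=9
LDR r5, [r7] → r5=M[204]=15
OR r2, r2, r5 → r2=24|15=31
ADD r7, r7, #4 → r7=204+4=208
ADD r0, r0, #2 → r0=6+2=8
CMP r0, #12  (cmp 8,12)
BNE top: taken
LDR r5, [r7] → r5=M[208]=-6
XOR r2, r2, r5 → r2=31^(-6)=-27
SUB r5, r5, r0 → r5=(-6)-8=-14
LDR r5, [r7] → r5=M[208]=-6
OR r2, r2, r5 → r2=(-27)|(-6)=-1
ADD r7, r7, #4 → r7=208+4=212
ADD r0, r0, #2 → r0=8+2=10
CMP r0, #12  (cmp 10,12)
BNE top: taken
LDR r5, [r7] → r5=M[212]=10
XOR r2, r2, r5 → r2=(-1)^10=-11
SUB r5, r5, r0 → r5=10-10=0
LDR r5, [r7] → r5=M[212]=10
OR r2, r2, r5 → r2=(-11)|10=-1
ADD r7, r7, #4 → r7=212+4=216
ADD r0, r0, #2 → r0=10+2=12
CMP r0, #12  (cmp 12,12)
BNE top: not taken
STR r5, [200] → M[200]=10
halt.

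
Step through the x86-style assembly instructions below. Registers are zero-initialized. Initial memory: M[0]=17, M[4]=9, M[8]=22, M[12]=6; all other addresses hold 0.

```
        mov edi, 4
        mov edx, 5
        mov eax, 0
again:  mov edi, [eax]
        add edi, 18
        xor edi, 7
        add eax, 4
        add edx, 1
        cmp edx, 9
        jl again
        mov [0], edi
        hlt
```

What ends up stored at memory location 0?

31

edi=4
edx=5
eax=0
edi=M[0]=17
edi=17+18=35
edi=35^7=36
eax=0+4=4
edx=5+1=6
cmp edx, 9  (cmp 6,9)
jl again: taken
edi=M[4]=9
edi=9+18=27
edi=27^7=28
eax=4+4=8
edx=6+1=7
cmp edx, 9  (cmp 7,9)
jl again: taken
edi=M[8]=22
edi=22+18=40
edi=40^7=47
eax=8+4=12
edx=7+1=8
cmp edx, 9  (cmp 8,9)
jl again: taken
edi=M[12]=6
edi=6+18=24
edi=24^7=31
eax=12+4=16
edx=8+1=9
cmp edx, 9  (cmp 9,9)
jl again: not taken
mov [0], edi → M[0]=31
halt.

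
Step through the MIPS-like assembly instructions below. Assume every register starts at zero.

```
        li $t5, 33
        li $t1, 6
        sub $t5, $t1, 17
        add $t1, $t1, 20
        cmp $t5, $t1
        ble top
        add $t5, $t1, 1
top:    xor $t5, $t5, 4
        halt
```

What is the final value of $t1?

26

li $t5, 33 → $t5=33
li $t1, 6 → $t1=6
sub $t5, $t1, 17 → $t5=6-17=-11
add $t1, $t1, 20 → $t1=6+20=26
cmp $t5, $t1  (cmp -11,26)
ble top: taken
xor $t5, $t5, 4 → $t5=(-11)^4=-15
halt.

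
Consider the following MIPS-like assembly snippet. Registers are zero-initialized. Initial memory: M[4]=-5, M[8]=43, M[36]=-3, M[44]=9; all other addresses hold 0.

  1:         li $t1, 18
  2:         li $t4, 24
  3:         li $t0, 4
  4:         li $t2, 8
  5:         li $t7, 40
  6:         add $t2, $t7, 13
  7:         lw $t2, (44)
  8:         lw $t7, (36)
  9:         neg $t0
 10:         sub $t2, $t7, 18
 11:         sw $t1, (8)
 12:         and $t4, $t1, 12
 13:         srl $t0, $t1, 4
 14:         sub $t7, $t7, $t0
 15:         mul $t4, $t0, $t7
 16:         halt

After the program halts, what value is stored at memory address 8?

after li $t1, 18: $t1=18
after li $t4, 24: $t4=24
after li $t0, 4: $t0=4
after li $t2, 8: $t2=8
after li $t7, 40: $t7=40
after add $t2, $t7, 13: $t2=40+13=53
after lw $t2, (44): $t2=M[44]=9
after lw $t7, (36): $t7=M[36]=-3
after neg $t0: $t0=-(4)=-4
after sub $t2, $t7, 18: $t2=(-3)-18=-21
sw $t1, (8) → M[8]=18
after and $t4, $t1, 12: $t4=18&12=0
after srl $t0, $t1, 4: $t0=18>>4=1
after sub $t7, $t7, $t0: $t7=(-3)-1=-4
after mul $t4, $t0, $t7: $t4=1*(-4)=-4
halt.

18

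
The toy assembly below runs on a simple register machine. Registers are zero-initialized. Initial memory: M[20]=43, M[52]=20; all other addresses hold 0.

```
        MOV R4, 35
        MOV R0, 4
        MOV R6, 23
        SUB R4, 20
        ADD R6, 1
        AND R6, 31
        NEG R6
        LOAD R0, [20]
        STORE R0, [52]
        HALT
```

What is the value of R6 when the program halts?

-24

after MOV R4, 35: R4=35
after MOV R0, 4: R0=4
after MOV R6, 23: R6=23
after SUB R4, 20: R4=35-20=15
after ADD R6, 1: R6=23+1=24
after AND R6, 31: R6=24&31=24
after NEG R6: R6=-(24)=-24
after LOAD R0, [20]: R0=M[20]=43
STORE R0, [52] → M[52]=43
halt.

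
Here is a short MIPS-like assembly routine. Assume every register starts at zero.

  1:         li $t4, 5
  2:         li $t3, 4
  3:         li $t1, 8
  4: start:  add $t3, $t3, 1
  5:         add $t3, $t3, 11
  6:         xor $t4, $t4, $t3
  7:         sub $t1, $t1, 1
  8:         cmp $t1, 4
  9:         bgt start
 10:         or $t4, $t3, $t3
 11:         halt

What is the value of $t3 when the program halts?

52

after li $t4, 5: $t4=5
after li $t3, 4: $t3=4
after li $t1, 8: $t1=8
after add $t3, $t3, 1: $t3=4+1=5
after add $t3, $t3, 11: $t3=5+11=16
after xor $t4, $t4, $t3: $t4=5^16=21
after sub $t1, $t1, 1: $t1=8-1=7
cmp $t1, 4  (cmp 7,4)
bgt start: taken
after add $t3, $t3, 1: $t3=16+1=17
after add $t3, $t3, 11: $t3=17+11=28
after xor $t4, $t4, $t3: $t4=21^28=9
after sub $t1, $t1, 1: $t1=7-1=6
cmp $t1, 4  (cmp 6,4)
bgt start: taken
after add $t3, $t3, 1: $t3=28+1=29
after add $t3, $t3, 11: $t3=29+11=40
after xor $t4, $t4, $t3: $t4=9^40=33
after sub $t1, $t1, 1: $t1=6-1=5
cmp $t1, 4  (cmp 5,4)
bgt start: taken
after add $t3, $t3, 1: $t3=40+1=41
after add $t3, $t3, 11: $t3=41+11=52
after xor $t4, $t4, $t3: $t4=33^52=21
after sub $t1, $t1, 1: $t1=5-1=4
cmp $t1, 4  (cmp 4,4)
bgt start: not taken
after or $t4, $t3, $t3: $t4=52|52=52
halt.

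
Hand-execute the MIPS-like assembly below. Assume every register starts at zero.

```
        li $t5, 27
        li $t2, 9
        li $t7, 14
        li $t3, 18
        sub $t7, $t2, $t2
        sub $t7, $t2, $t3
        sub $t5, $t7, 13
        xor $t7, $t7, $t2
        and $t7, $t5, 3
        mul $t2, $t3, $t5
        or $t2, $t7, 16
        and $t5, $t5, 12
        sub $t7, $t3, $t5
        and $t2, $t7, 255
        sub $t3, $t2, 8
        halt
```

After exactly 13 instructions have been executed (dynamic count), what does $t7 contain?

10

after li $t5, 27: $t5=27
after li $t2, 9: $t2=9
after li $t7, 14: $t7=14
after li $t3, 18: $t3=18
after sub $t7, $t2, $t2: $t7=9-9=0
after sub $t7, $t2, $t3: $t7=9-18=-9
after sub $t5, $t7, 13: $t5=(-9)-13=-22
after xor $t7, $t7, $t2: $t7=(-9)^9=-2
after and $t7, $t5, 3: $t7=(-22)&3=2
after mul $t2, $t3, $t5: $t2=18*(-22)=-396
after or $t2, $t7, 16: $t2=2|16=18
after and $t5, $t5, 12: $t5=(-22)&12=8
after sub $t7, $t3, $t5: $t7=18-8=10
After step 13: $t7 = 10.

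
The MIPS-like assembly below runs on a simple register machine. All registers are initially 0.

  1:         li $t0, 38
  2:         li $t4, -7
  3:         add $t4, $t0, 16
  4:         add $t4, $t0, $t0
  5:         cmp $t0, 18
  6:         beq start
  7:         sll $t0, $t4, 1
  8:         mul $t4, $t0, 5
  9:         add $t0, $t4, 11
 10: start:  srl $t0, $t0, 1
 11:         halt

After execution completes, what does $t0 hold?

385

after li $t0, 38: $t0=38
after li $t4, -7: $t4=-7
after add $t4, $t0, 16: $t4=38+16=54
after add $t4, $t0, $t0: $t4=38+38=76
cmp $t0, 18  (cmp 38,18)
beq start: not taken
after sll $t0, $t4, 1: $t0=76<<1=152
after mul $t4, $t0, 5: $t4=152*5=760
after add $t0, $t4, 11: $t0=760+11=771
after srl $t0, $t0, 1: $t0=771>>1=385
halt.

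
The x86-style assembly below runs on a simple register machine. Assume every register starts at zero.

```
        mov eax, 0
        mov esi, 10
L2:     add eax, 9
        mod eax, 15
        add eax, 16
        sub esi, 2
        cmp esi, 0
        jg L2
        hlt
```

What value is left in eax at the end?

mov eax, 0 → eax=0
mov esi, 10 → esi=10
add eax, 9 → eax=0+9=9
mod eax, 15 → eax=9%15=9
add eax, 16 → eax=9+16=25
sub esi, 2 → esi=10-2=8
cmp esi, 0  (cmp 8,0)
jg L2: taken
add eax, 9 → eax=25+9=34
mod eax, 15 → eax=34%15=4
add eax, 16 → eax=4+16=20
sub esi, 2 → esi=8-2=6
cmp esi, 0  (cmp 6,0)
jg L2: taken
add eax, 9 → eax=20+9=29
mod eax, 15 → eax=29%15=14
add eax, 16 → eax=14+16=30
sub esi, 2 → esi=6-2=4
cmp esi, 0  (cmp 4,0)
jg L2: taken
add eax, 9 → eax=30+9=39
mod eax, 15 → eax=39%15=9
add eax, 16 → eax=9+16=25
sub esi, 2 → esi=4-2=2
cmp esi, 0  (cmp 2,0)
jg L2: taken
add eax, 9 → eax=25+9=34
mod eax, 15 → eax=34%15=4
add eax, 16 → eax=4+16=20
sub esi, 2 → esi=2-2=0
cmp esi, 0  (cmp 0,0)
jg L2: not taken
halt.

20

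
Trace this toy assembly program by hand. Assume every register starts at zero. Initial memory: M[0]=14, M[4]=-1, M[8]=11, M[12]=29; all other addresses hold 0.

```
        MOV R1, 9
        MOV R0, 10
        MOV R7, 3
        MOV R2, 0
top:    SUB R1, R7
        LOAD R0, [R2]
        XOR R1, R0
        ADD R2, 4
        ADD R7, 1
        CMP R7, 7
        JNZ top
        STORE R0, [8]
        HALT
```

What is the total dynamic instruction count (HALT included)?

34

after MOV R1, 9: R1=9
after MOV R0, 10: R0=10
after MOV R7, 3: R7=3
after MOV R2, 0: R2=0
after SUB R1, R7: R1=9-3=6
after LOAD R0, [R2]: R0=M[0]=14
after XOR R1, R0: R1=6^14=8
after ADD R2, 4: R2=0+4=4
after ADD R7, 1: R7=3+1=4
CMP R7, 7  (cmp 4,7)
JNZ top: taken
after SUB R1, R7: R1=8-4=4
after LOAD R0, [R2]: R0=M[4]=-1
after XOR R1, R0: R1=4^(-1)=-5
after ADD R2, 4: R2=4+4=8
after ADD R7, 1: R7=4+1=5
CMP R7, 7  (cmp 5,7)
JNZ top: taken
after SUB R1, R7: R1=(-5)-5=-10
after LOAD R0, [R2]: R0=M[8]=11
after XOR R1, R0: R1=(-10)^11=-3
after ADD R2, 4: R2=8+4=12
after ADD R7, 1: R7=5+1=6
CMP R7, 7  (cmp 6,7)
JNZ top: taken
after SUB R1, R7: R1=(-3)-6=-9
after LOAD R0, [R2]: R0=M[12]=29
after XOR R1, R0: R1=(-9)^29=-22
after ADD R2, 4: R2=12+4=16
after ADD R7, 1: R7=6+1=7
CMP R7, 7  (cmp 7,7)
JNZ top: not taken
STORE R0, [8] → M[8]=29
halt.
Total executed instructions: 34.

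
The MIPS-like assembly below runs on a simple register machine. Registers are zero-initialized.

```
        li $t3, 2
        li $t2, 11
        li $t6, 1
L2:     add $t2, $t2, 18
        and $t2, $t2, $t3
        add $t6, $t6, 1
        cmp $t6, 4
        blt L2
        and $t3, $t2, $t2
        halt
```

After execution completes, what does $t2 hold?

li $t3, 2 → $t3=2
li $t2, 11 → $t2=11
li $t6, 1 → $t6=1
add $t2, $t2, 18 → $t2=11+18=29
and $t2, $t2, $t3 → $t2=29&2=0
add $t6, $t6, 1 → $t6=1+1=2
cmp $t6, 4  (cmp 2,4)
blt L2: taken
add $t2, $t2, 18 → $t2=0+18=18
and $t2, $t2, $t3 → $t2=18&2=2
add $t6, $t6, 1 → $t6=2+1=3
cmp $t6, 4  (cmp 3,4)
blt L2: taken
add $t2, $t2, 18 → $t2=2+18=20
and $t2, $t2, $t3 → $t2=20&2=0
add $t6, $t6, 1 → $t6=3+1=4
cmp $t6, 4  (cmp 4,4)
blt L2: not taken
and $t3, $t2, $t2 → $t3=0&0=0
halt.

0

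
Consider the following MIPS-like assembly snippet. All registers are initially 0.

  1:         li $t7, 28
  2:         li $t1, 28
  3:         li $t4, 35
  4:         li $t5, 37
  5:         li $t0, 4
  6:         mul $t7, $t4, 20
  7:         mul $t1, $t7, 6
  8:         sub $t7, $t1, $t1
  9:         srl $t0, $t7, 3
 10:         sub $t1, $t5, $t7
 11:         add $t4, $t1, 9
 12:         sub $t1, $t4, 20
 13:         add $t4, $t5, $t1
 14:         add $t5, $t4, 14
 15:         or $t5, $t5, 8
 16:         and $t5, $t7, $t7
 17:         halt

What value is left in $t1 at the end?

26

$t7=28
$t1=28
$t4=35
$t5=37
$t0=4
$t7=35*20=700
$t1=700*6=4200
$t7=4200-4200=0
$t0=0>>3=0
$t1=37-0=37
$t4=37+9=46
$t1=46-20=26
$t4=37+26=63
$t5=63+14=77
$t5=77|8=77
$t5=0&0=0
halt.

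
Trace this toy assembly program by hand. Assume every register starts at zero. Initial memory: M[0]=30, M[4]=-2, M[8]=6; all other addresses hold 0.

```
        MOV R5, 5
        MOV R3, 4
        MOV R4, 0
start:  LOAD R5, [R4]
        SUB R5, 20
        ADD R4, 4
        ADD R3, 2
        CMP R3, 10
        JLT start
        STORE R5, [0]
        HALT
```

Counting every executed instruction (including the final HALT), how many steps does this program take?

23

MOV R5, 5 → R5=5
MOV R3, 4 → R3=4
MOV R4, 0 → R4=0
LOAD R5, [R4] → R5=M[0]=30
SUB R5, 20 → R5=30-20=10
ADD R4, 4 → R4=0+4=4
ADD R3, 2 → R3=4+2=6
CMP R3, 10  (cmp 6,10)
JLT start: taken
LOAD R5, [R4] → R5=M[4]=-2
SUB R5, 20 → R5=(-2)-20=-22
ADD R4, 4 → R4=4+4=8
ADD R3, 2 → R3=6+2=8
CMP R3, 10  (cmp 8,10)
JLT start: taken
LOAD R5, [R4] → R5=M[8]=6
SUB R5, 20 → R5=6-20=-14
ADD R4, 4 → R4=8+4=12
ADD R3, 2 → R3=8+2=10
CMP R3, 10  (cmp 10,10)
JLT start: not taken
STORE R5, [0] → M[0]=-14
halt.
Total executed instructions: 23.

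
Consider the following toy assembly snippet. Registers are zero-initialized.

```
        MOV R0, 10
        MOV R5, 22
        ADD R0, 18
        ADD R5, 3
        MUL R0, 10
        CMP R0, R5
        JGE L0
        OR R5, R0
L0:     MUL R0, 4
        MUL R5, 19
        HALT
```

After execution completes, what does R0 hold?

R0=10
R5=22
R0=10+18=28
R5=22+3=25
R0=28*10=280
CMP R0, R5  (cmp 280,25)
JGE L0: taken
R0=280*4=1120
R5=25*19=475
halt.

1120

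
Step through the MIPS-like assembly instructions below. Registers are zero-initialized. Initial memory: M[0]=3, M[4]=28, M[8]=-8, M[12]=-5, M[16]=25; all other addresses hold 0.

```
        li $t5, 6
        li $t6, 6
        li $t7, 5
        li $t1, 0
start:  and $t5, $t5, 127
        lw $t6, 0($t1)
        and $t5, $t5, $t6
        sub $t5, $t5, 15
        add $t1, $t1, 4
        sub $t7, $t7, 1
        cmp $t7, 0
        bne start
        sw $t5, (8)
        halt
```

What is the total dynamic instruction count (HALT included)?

46

li $t5, 6 → $t5=6
li $t6, 6 → $t6=6
li $t7, 5 → $t7=5
li $t1, 0 → $t1=0
and $t5, $t5, 127 → $t5=6&127=6
lw $t6, 0($t1) → $t6=M[0]=3
and $t5, $t5, $t6 → $t5=6&3=2
sub $t5, $t5, 15 → $t5=2-15=-13
add $t1, $t1, 4 → $t1=0+4=4
sub $t7, $t7, 1 → $t7=5-1=4
cmp $t7, 0  (cmp 4,0)
bne start: taken
and $t5, $t5, 127 → $t5=(-13)&127=115
lw $t6, 0($t1) → $t6=M[4]=28
and $t5, $t5, $t6 → $t5=115&28=16
sub $t5, $t5, 15 → $t5=16-15=1
add $t1, $t1, 4 → $t1=4+4=8
sub $t7, $t7, 1 → $t7=4-1=3
cmp $t7, 0  (cmp 3,0)
bne start: taken
and $t5, $t5, 127 → $t5=1&127=1
lw $t6, 0($t1) → $t6=M[8]=-8
and $t5, $t5, $t6 → $t5=1&(-8)=0
sub $t5, $t5, 15 → $t5=0-15=-15
add $t1, $t1, 4 → $t1=8+4=12
sub $t7, $t7, 1 → $t7=3-1=2
cmp $t7, 0  (cmp 2,0)
bne start: taken
and $t5, $t5, 127 → $t5=(-15)&127=113
lw $t6, 0($t1) → $t6=M[12]=-5
and $t5, $t5, $t6 → $t5=113&(-5)=113
sub $t5, $t5, 15 → $t5=113-15=98
add $t1, $t1, 4 → $t1=12+4=16
sub $t7, $t7, 1 → $t7=2-1=1
cmp $t7, 0  (cmp 1,0)
bne start: taken
and $t5, $t5, 127 → $t5=98&127=98
lw $t6, 0($t1) → $t6=M[16]=25
and $t5, $t5, $t6 → $t5=98&25=0
sub $t5, $t5, 15 → $t5=0-15=-15
add $t1, $t1, 4 → $t1=16+4=20
sub $t7, $t7, 1 → $t7=1-1=0
cmp $t7, 0  (cmp 0,0)
bne start: not taken
sw $t5, (8) → M[8]=-15
halt.
Total executed instructions: 46.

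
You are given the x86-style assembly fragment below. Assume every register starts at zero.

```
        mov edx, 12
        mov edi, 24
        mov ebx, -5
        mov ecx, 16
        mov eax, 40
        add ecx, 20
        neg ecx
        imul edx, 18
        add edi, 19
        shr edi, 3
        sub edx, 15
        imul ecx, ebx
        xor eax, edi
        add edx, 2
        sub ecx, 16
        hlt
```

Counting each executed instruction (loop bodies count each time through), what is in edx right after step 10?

after mov edx, 12: edx=12
after mov edi, 24: edi=24
after mov ebx, -5: ebx=-5
after mov ecx, 16: ecx=16
after mov eax, 40: eax=40
after add ecx, 20: ecx=16+20=36
after neg ecx: ecx=-(36)=-36
after imul edx, 18: edx=12*18=216
after add edi, 19: edi=24+19=43
after shr edi, 3: edi=43>>3=5
After step 10: edx = 216.

216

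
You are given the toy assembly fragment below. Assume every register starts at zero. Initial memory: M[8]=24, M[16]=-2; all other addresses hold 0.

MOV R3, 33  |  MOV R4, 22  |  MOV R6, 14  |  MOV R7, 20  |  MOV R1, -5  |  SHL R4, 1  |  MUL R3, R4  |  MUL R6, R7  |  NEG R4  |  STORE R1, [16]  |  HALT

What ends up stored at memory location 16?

-5

R3=33
R4=22
R6=14
R7=20
R1=-5
R4=22<<1=44
R3=33*44=1452
R6=14*20=280
R4=-(44)=-44
STORE R1, [16] → M[16]=-5
halt.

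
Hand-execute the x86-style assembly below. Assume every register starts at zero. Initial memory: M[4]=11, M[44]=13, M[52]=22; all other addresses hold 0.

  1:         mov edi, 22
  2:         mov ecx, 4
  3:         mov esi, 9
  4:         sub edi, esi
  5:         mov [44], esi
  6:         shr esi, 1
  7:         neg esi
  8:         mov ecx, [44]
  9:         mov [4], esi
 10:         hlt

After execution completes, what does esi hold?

-4

mov edi, 22 → edi=22
mov ecx, 4 → ecx=4
mov esi, 9 → esi=9
sub edi, esi → edi=22-9=13
mov [44], esi → M[44]=9
shr esi, 1 → esi=9>>1=4
neg esi → esi=-(4)=-4
mov ecx, [44] → ecx=M[44]=9
mov [4], esi → M[4]=-4
halt.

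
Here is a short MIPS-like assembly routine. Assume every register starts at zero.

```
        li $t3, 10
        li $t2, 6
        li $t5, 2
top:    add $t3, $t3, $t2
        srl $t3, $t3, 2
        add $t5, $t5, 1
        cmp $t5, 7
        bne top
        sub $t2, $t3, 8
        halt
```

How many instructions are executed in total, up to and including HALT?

30

li $t3, 10 → $t3=10
li $t2, 6 → $t2=6
li $t5, 2 → $t5=2
add $t3, $t3, $t2 → $t3=10+6=16
srl $t3, $t3, 2 → $t3=16>>2=4
add $t5, $t5, 1 → $t5=2+1=3
cmp $t5, 7  (cmp 3,7)
bne top: taken
add $t3, $t3, $t2 → $t3=4+6=10
srl $t3, $t3, 2 → $t3=10>>2=2
add $t5, $t5, 1 → $t5=3+1=4
cmp $t5, 7  (cmp 4,7)
bne top: taken
add $t3, $t3, $t2 → $t3=2+6=8
srl $t3, $t3, 2 → $t3=8>>2=2
add $t5, $t5, 1 → $t5=4+1=5
cmp $t5, 7  (cmp 5,7)
bne top: taken
add $t3, $t3, $t2 → $t3=2+6=8
srl $t3, $t3, 2 → $t3=8>>2=2
add $t5, $t5, 1 → $t5=5+1=6
cmp $t5, 7  (cmp 6,7)
bne top: taken
add $t3, $t3, $t2 → $t3=2+6=8
srl $t3, $t3, 2 → $t3=8>>2=2
add $t5, $t5, 1 → $t5=6+1=7
cmp $t5, 7  (cmp 7,7)
bne top: not taken
sub $t2, $t3, 8 → $t2=2-8=-6
halt.
Total executed instructions: 30.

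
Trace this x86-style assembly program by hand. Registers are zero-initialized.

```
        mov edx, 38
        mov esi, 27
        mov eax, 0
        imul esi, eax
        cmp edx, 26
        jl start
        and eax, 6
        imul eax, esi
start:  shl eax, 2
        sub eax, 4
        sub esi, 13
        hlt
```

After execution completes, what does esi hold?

after mov edx, 38: edx=38
after mov esi, 27: esi=27
after mov eax, 0: eax=0
after imul esi, eax: esi=27*0=0
cmp edx, 26  (cmp 38,26)
jl start: not taken
after and eax, 6: eax=0&6=0
after imul eax, esi: eax=0*0=0
after shl eax, 2: eax=0<<2=0
after sub eax, 4: eax=0-4=-4
after sub esi, 13: esi=0-13=-13
halt.

-13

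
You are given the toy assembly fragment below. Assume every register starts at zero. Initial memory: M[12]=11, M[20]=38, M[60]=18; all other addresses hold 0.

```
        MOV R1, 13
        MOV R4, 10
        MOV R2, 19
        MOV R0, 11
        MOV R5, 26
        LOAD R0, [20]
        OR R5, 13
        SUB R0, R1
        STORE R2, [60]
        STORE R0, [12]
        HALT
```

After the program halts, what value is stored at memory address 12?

25

MOV R1, 13 → R1=13
MOV R4, 10 → R4=10
MOV R2, 19 → R2=19
MOV R0, 11 → R0=11
MOV R5, 26 → R5=26
LOAD R0, [20] → R0=M[20]=38
OR R5, 13 → R5=26|13=31
SUB R0, R1 → R0=38-13=25
STORE R2, [60] → M[60]=19
STORE R0, [12] → M[12]=25
halt.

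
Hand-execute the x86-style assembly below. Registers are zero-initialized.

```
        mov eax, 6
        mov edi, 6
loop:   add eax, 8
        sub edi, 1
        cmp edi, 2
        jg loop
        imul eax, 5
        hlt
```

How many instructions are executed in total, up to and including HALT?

mov eax, 6 → eax=6
mov edi, 6 → edi=6
add eax, 8 → eax=6+8=14
sub edi, 1 → edi=6-1=5
cmp edi, 2  (cmp 5,2)
jg loop: taken
add eax, 8 → eax=14+8=22
sub edi, 1 → edi=5-1=4
cmp edi, 2  (cmp 4,2)
jg loop: taken
add eax, 8 → eax=22+8=30
sub edi, 1 → edi=4-1=3
cmp edi, 2  (cmp 3,2)
jg loop: taken
add eax, 8 → eax=30+8=38
sub edi, 1 → edi=3-1=2
cmp edi, 2  (cmp 2,2)
jg loop: not taken
imul eax, 5 → eax=38*5=190
halt.
Total executed instructions: 20.

20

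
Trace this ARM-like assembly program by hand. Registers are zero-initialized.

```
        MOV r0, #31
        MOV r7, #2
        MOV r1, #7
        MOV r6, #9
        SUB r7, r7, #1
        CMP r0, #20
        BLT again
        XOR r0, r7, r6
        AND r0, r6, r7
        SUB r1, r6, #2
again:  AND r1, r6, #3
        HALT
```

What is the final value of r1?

r0=31
r7=2
r1=7
r6=9
r7=2-1=1
CMP r0, #20  (cmp 31,20)
BLT again: not taken
r0=1^9=8
r0=9&1=1
r1=9-2=7
r1=9&3=1
halt.

1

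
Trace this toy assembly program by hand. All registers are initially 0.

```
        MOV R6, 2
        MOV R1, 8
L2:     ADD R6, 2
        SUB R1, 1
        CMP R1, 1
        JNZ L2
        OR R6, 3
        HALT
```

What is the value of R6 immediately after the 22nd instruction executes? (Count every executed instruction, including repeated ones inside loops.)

12

MOV R6, 2 → R6=2
MOV R1, 8 → R1=8
ADD R6, 2 → R6=2+2=4
SUB R1, 1 → R1=8-1=7
CMP R1, 1  (cmp 7,1)
JNZ L2: taken
ADD R6, 2 → R6=4+2=6
SUB R1, 1 → R1=7-1=6
CMP R1, 1  (cmp 6,1)
JNZ L2: taken
ADD R6, 2 → R6=6+2=8
SUB R1, 1 → R1=6-1=5
CMP R1, 1  (cmp 5,1)
JNZ L2: taken
ADD R6, 2 → R6=8+2=10
SUB R1, 1 → R1=5-1=4
CMP R1, 1  (cmp 4,1)
JNZ L2: taken
ADD R6, 2 → R6=10+2=12
SUB R1, 1 → R1=4-1=3
CMP R1, 1  (cmp 3,1)
JNZ L2: taken
After step 22: R6 = 12.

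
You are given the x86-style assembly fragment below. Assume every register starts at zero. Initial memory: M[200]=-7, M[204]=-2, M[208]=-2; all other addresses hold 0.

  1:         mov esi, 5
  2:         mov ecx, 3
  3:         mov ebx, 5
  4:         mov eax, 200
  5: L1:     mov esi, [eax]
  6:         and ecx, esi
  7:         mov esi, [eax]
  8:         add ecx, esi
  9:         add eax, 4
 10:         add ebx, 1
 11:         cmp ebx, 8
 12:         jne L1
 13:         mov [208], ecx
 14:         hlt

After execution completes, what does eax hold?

212

mov esi, 5 → esi=5
mov ecx, 3 → ecx=3
mov ebx, 5 → ebx=5
mov eax, 200 → eax=200
mov esi, [eax] → esi=M[200]=-7
and ecx, esi → ecx=3&(-7)=1
mov esi, [eax] → esi=M[200]=-7
add ecx, esi → ecx=1+(-7)=-6
add eax, 4 → eax=200+4=204
add ebx, 1 → ebx=5+1=6
cmp ebx, 8  (cmp 6,8)
jne L1: taken
mov esi, [eax] → esi=M[204]=-2
and ecx, esi → ecx=(-6)&(-2)=-6
mov esi, [eax] → esi=M[204]=-2
add ecx, esi → ecx=(-6)+(-2)=-8
add eax, 4 → eax=204+4=208
add ebx, 1 → ebx=6+1=7
cmp ebx, 8  (cmp 7,8)
jne L1: taken
mov esi, [eax] → esi=M[208]=-2
and ecx, esi → ecx=(-8)&(-2)=-8
mov esi, [eax] → esi=M[208]=-2
add ecx, esi → ecx=(-8)+(-2)=-10
add eax, 4 → eax=208+4=212
add ebx, 1 → ebx=7+1=8
cmp ebx, 8  (cmp 8,8)
jne L1: not taken
mov [208], ecx → M[208]=-10
halt.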